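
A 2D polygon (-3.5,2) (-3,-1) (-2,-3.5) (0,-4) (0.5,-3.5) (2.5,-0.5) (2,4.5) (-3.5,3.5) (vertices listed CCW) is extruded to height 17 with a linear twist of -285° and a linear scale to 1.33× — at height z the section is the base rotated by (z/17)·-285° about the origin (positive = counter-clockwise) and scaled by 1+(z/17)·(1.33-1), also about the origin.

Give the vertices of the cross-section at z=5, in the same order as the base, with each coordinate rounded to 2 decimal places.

Cross-section at z=5: (1.77,4.05) (-1.44,3.15) (-4.05,1.77) (-4.36,-0.47) (-3.76,-0.96) (-0.25,-2.79) (5.14,-1.65) (3.40,4.23)

t = z/height = 5/17 = 0.294118
s = 1 + (scale-1)·z/height = 1 + (1.33-1)·5/17 = 1.097059
θ = twist·z/height = -285°·5/17 = -83.8235° = -1.462997 rad
cos θ = 0.107591, sin θ = -0.994195 (intermediates below are computed at full precision and shown rounded to 5 d.p.)
v1: (-3.5,2) → rotate → (1.61182,3.69487) → ×s → (1.76826,4.05348) → (1.77,4.05)
v2: (-3,-1) → rotate → (-1.31697,2.87499) → ×s → (-1.44479,3.15404) → (-1.44,3.15)
v3: (-2,-3.5) → rotate → (-3.69487,1.61182) → ×s → (-4.05348,1.76826) → (-4.05,1.77)
v4: (0,-4) → rotate → (-3.97678,-0.43036) → ×s → (-4.36276,-0.47213) → (-4.36,-0.47)
v5: (0.5,-3.5) → rotate → (-3.42589,-0.87367) → ×s → (-3.75840,-0.95846) → (-3.76,-0.96)
v6: (2.5,-0.5) → rotate → (-0.22812,-2.53928) → ×s → (-0.25026,-2.78574) → (-0.25,-2.79)
v7: (2,4.5) → rotate → (4.68906,-1.50423) → ×s → (5.14418,-1.65023) → (5.14,-1.65)
v8: (-3.5,3.5) → rotate → (3.10311,3.85625) → ×s → (3.40430,4.23054) → (3.40,4.23)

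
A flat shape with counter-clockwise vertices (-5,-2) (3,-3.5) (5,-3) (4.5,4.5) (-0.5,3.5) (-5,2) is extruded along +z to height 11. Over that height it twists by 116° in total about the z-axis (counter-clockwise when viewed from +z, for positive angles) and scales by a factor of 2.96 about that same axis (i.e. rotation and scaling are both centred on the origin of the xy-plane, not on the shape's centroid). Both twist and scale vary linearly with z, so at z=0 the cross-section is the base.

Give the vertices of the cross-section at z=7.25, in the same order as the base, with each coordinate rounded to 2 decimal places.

Cross-section at z=7.25: (1.77,-12.21) (9.41,4.81) (9.37,9.53) (-7.61,12.44) (-8.07,0.76) (-7.14,-10.07)

t = z/height = 7.25/11 = 0.659091
s = 1 + (scale-1)·z/height = 1 + (2.96-1)·7.25/11 = 2.291818
θ = twist·z/height = 116°·7.25/11 = 76.4545° = 1.334384 rad
cos θ = 0.234217, sin θ = 0.972184 (intermediates below are computed at full precision and shown rounded to 5 d.p.)
v1: (-5,-2) → rotate → (0.77329,-5.32936) → ×s → (1.77223,-12.21391) → (1.77,-12.21)
v2: (3,-3.5) → rotate → (4.10530,2.09679) → ×s → (9.40859,4.80547) → (9.41,4.81)
v3: (5,-3) → rotate → (4.08764,4.15827) → ×s → (9.36812,9.53000) → (9.37,9.53)
v4: (4.5,4.5) → rotate → (-3.32085,5.42881) → ×s → (-7.61080,12.44183) → (-7.61,12.44)
v5: (-0.5,3.5) → rotate → (-3.51975,0.33367) → ×s → (-8.06664,0.76470) → (-8.07,0.76)
v6: (-5,2) → rotate → (-3.11545,-4.39249) → ×s → (-7.14005,-10.06679) → (-7.14,-10.07)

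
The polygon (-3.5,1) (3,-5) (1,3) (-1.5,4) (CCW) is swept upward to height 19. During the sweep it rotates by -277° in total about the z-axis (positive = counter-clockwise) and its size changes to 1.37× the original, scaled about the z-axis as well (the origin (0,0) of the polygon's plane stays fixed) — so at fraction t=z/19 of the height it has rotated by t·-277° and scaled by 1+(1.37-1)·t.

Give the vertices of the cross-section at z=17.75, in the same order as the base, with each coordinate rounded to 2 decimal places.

Cross-section at z=17.75: (-0.40,-4.88) (5.81,5.27) (-4.22,0.53) (-4.89,-3.03)

t = z/height = 17.75/19 = 0.934211
s = 1 + (scale-1)·z/height = 1 + (1.37-1)·17.75/19 = 1.345658
θ = twist·z/height = -277°·17.75/19 = -258.7763° = -4.516499 rad
cos θ = -0.194640, sin θ = 0.980875 (intermediates below are computed at full precision and shown rounded to 5 d.p.)
v1: (-3.5,1) → rotate → (-0.29964,-3.62770) → ×s → (-0.40321,-4.88165) → (-0.40,-4.88)
v2: (3,-5) → rotate → (4.32045,3.91582) → ×s → (5.81385,5.26936) → (5.81,5.27)
v3: (1,3) → rotate → (-3.13726,0.39696) → ×s → (-4.22168,0.53417) → (-4.22,0.53)
v4: (-1.5,4) → rotate → (-3.63154,-2.24987) → ×s → (-4.88681,-3.02756) → (-4.89,-3.03)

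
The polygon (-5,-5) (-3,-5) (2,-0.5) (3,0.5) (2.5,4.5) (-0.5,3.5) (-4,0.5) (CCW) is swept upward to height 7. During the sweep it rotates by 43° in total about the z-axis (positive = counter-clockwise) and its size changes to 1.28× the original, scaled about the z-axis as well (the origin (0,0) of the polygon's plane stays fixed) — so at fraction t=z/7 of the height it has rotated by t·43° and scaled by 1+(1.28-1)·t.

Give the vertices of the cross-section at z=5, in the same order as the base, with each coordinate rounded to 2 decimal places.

t = z/height = 5/7 = 0.714286
s = 1 + (scale-1)·z/height = 1 + (1.28-1)·5/7 = 1.200000
θ = twist·z/height = 43°·5/7 = 30.7143° = 0.536065 rad
cos θ = 0.859725, sin θ = 0.510757 (intermediates below are computed at full precision and shown rounded to 5 d.p.)
v1: (-5,-5) → rotate → (-1.74484,-6.85241) → ×s → (-2.09381,-8.22289) → (-2.09,-8.22)
v2: (-3,-5) → rotate → (-0.02539,-5.83090) → ×s → (-0.03047,-6.99708) → (-0.03,-7.00)
v3: (2,-0.5) → rotate → (1.97483,0.59165) → ×s → (2.36979,0.70998) → (2.37,0.71)
v4: (3,0.5) → rotate → (2.32380,1.96213) → ×s → (2.78856,2.35456) → (2.79,2.35)
v5: (2.5,4.5) → rotate → (-0.14910,5.14566) → ×s → (-0.17891,6.17479) → (-0.18,6.17)
v6: (-0.5,3.5) → rotate → (-2.21751,2.75366) → ×s → (-2.66102,3.30439) → (-2.66,3.30)
v7: (-4,0.5) → rotate → (-3.69428,-1.61317) → ×s → (-4.43313,-1.93580) → (-4.43,-1.94)

Cross-section at z=5: (-2.09,-8.22) (-0.03,-7.00) (2.37,0.71) (2.79,2.35) (-0.18,6.17) (-2.66,3.30) (-4.43,-1.94)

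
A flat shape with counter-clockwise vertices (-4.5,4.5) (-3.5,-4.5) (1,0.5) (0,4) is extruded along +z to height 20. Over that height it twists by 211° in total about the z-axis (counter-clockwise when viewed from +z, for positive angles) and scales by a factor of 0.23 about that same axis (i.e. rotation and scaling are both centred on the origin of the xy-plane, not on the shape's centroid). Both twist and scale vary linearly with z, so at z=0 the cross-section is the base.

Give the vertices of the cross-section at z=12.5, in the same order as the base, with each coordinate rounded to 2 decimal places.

Cross-section at z=12.5: (-0.18,-3.30) (2.95,0.21) (-0.54,0.21) (-1.55,-1.39)

t = z/height = 12.5/20 = 0.625
s = 1 + (scale-1)·z/height = 1 + (0.23-1)·12.5/20 = 0.518750
θ = twist·z/height = 211°·12.5/20 = 131.8750° = 2.301653 rad
cos θ = -0.667508, sin θ = 0.744603 (intermediates below are computed at full precision and shown rounded to 5 d.p.)
v1: (-4.5,4.5) → rotate → (-0.34693,-6.35450) → ×s → (-0.17997,-3.29640) → (-0.18,-3.30)
v2: (-3.5,-4.5) → rotate → (5.68699,0.39767) → ×s → (2.95013,0.20629) → (2.95,0.21)
v3: (1,0.5) → rotate → (-1.03981,0.41085) → ×s → (-0.53940,0.21313) → (-0.54,0.21)
v4: (0,4) → rotate → (-2.97841,-2.67003) → ×s → (-1.54505,-1.38508) → (-1.55,-1.39)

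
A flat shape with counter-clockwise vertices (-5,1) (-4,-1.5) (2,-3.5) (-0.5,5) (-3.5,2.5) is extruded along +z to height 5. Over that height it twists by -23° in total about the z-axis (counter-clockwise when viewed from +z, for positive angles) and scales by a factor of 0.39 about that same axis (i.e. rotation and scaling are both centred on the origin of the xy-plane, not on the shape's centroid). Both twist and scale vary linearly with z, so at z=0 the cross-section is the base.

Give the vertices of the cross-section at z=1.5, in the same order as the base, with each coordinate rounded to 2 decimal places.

t = z/height = 1.5/5 = 0.3
s = 1 + (scale-1)·z/height = 1 + (0.39-1)·1.5/5 = 0.817000
θ = twist·z/height = -23°·1.5/5 = -6.9000° = -0.120428 rad
cos θ = 0.992757, sin θ = -0.120137 (intermediates below are computed at full precision and shown rounded to 5 d.p.)
v1: (-5,1) → rotate → (-4.84365,1.59344) → ×s → (-3.95726,1.30184) → (-3.96,1.30)
v2: (-4,-1.5) → rotate → (-4.15123,-1.00859) → ×s → (-3.39156,-0.82402) → (-3.39,-0.82)
v3: (2,-3.5) → rotate → (1.56504,-3.71492) → ×s → (1.27863,-3.03509) → (1.28,-3.04)
v4: (-0.5,5) → rotate → (0.10431,5.02386) → ×s → (0.08522,4.10449) → (0.09,4.10)
v5: (-3.5,2.5) → rotate → (-3.17431,2.90237) → ×s → (-2.59341,2.37124) → (-2.59,2.37)

Cross-section at z=1.5: (-3.96,1.30) (-3.39,-0.82) (1.28,-3.04) (0.09,4.10) (-2.59,2.37)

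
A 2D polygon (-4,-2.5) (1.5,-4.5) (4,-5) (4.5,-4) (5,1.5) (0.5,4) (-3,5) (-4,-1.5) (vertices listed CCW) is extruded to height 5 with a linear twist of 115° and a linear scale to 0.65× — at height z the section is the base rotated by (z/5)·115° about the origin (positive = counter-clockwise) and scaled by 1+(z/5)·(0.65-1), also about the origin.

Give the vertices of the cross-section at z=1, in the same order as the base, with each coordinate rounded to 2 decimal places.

Cross-section at z=1: (-2.52,-3.59) (2.92,-3.31) (5.24,-2.83) (5.31,-1.79) (3.74,3.10) (-1.03,3.61) (-4.39,3.19) (-2.88,-2.74)

t = z/height = 1/5 = 0.2
s = 1 + (scale-1)·z/height = 1 + (0.65-1)·1/5 = 0.930000
θ = twist·z/height = 115°·1/5 = 23.0000° = 0.401426 rad
cos θ = 0.920505, sin θ = 0.390731 (intermediates below are computed at full precision and shown rounded to 5 d.p.)
v1: (-4,-2.5) → rotate → (-2.70519,-3.86419) → ×s → (-2.51583,-3.59369) → (-2.52,-3.59)
v2: (1.5,-4.5) → rotate → (3.13905,-3.55618) → ×s → (2.91931,-3.30724) → (2.92,-3.31)
v3: (4,-5) → rotate → (5.63568,-3.03960) → ×s → (5.24118,-2.82683) → (5.24,-2.83)
v4: (4.5,-4) → rotate → (5.70520,-1.92373) → ×s → (5.30583,-1.78907) → (5.31,-1.79)
v5: (5,1.5) → rotate → (4.01643,3.33441) → ×s → (3.73528,3.10100) → (3.74,3.10)
v6: (0.5,4) → rotate → (-1.10267,3.87738) → ×s → (-1.02549,3.60597) → (-1.03,3.61)
v7: (-3,5) → rotate → (-4.71517,3.43033) → ×s → (-4.38511,3.19021) → (-4.39,3.19)
v8: (-4,-1.5) → rotate → (-3.09592,-2.94368) → ×s → (-2.87921,-2.73762) → (-2.88,-2.74)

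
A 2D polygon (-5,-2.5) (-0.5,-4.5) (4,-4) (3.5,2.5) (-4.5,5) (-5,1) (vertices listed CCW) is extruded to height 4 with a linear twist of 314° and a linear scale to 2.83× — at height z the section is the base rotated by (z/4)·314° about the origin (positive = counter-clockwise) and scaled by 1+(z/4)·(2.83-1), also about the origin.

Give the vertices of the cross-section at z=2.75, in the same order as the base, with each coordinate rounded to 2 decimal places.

Cross-section at z=2.75: (5.84,11.19) (-5.04,8.90) (-12.61,2.03) (-3.10,-9.21) (14.85,-3.19) (10.47,4.79)

t = z/height = 2.75/4 = 0.6875
s = 1 + (scale-1)·z/height = 1 + (2.83-1)·2.75/4 = 2.258125
θ = twist·z/height = 314°·2.75/4 = 215.8750° = 3.767730 rad
cos θ = -0.810297, sin θ = -0.586019 (intermediates below are computed at full precision and shown rounded to 5 d.p.)
v1: (-5,-2.5) → rotate → (2.58644,4.95584) → ×s → (5.84050,11.19090) → (5.84,11.19)
v2: (-0.5,-4.5) → rotate → (-2.23194,3.93935) → ×s → (-5.03999,8.89554) → (-5.04,8.90)
v3: (4,-4) → rotate → (-5.58527,0.89711) → ×s → (-12.61223,2.02580) → (-12.61,2.03)
v4: (3.5,2.5) → rotate → (-1.37099,-4.07681) → ×s → (-3.09588,-9.20595) → (-3.10,-9.21)
v5: (-4.5,5) → rotate → (6.57643,-1.41440) → ×s → (14.85041,-3.19390) → (14.85,-3.19)
v6: (-5,1) → rotate → (4.63751,2.11980) → ×s → (10.47207,4.78677) → (10.47,4.79)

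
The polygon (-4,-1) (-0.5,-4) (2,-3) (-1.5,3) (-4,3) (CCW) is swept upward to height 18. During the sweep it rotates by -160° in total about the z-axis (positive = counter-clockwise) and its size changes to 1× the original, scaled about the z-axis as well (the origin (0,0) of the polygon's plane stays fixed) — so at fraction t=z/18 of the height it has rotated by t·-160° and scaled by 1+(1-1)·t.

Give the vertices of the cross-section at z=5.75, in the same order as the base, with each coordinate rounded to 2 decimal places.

t = z/height = 5.75/18 = 0.319444
s = 1 + (scale-1)·z/height = 1 + (1-1)·5.75/18 = 1.000000
θ = twist·z/height = -160°·5.75/18 = -51.1111° = -0.892057 rad
cos θ = 0.627812, sin θ = -0.778365 (intermediates below are computed at full precision and shown rounded to 5 d.p.)
v1: (-4,-1) → rotate → (-3.28961,2.48565) → ×s → (-3.28961,2.48565) → (-3.29,2.49)
v2: (-0.5,-4) → rotate → (-3.42737,-2.12207) → ×s → (-3.42737,-2.12207) → (-3.43,-2.12)
v3: (2,-3) → rotate → (-1.07947,-3.44017) → ×s → (-1.07947,-3.44017) → (-1.08,-3.44)
v4: (-1.5,3) → rotate → (1.39338,3.05098) → ×s → (1.39338,3.05098) → (1.39,3.05)
v5: (-4,3) → rotate → (-0.17615,4.99690) → ×s → (-0.17615,4.99690) → (-0.18,5.00)

Cross-section at z=5.75: (-3.29,2.49) (-3.43,-2.12) (-1.08,-3.44) (1.39,3.05) (-0.18,5.00)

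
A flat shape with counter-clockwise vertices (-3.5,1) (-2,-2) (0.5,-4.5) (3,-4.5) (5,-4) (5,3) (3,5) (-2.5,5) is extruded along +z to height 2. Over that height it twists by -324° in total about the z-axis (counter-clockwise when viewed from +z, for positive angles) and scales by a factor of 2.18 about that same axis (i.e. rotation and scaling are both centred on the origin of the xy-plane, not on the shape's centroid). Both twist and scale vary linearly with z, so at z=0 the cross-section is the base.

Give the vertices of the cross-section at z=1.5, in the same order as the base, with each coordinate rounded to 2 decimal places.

t = z/height = 1.5/2 = 0.75
s = 1 + (scale-1)·z/height = 1 + (2.18-1)·1.5/2 = 1.885000
θ = twist·z/height = -324°·1.5/2 = -243.0000° = -4.241150 rad
cos θ = -0.453990, sin θ = 0.891007 (intermediates below are computed at full precision and shown rounded to 5 d.p.)
v1: (-3.5,1) → rotate → (0.69796,-3.57251) → ×s → (1.31566,-6.73419) → (1.32,-6.73)
v2: (-2,-2) → rotate → (2.68999,-0.87403) → ×s → (5.07064,-1.64755) → (5.07,-1.65)
v3: (0.5,-4.5) → rotate → (3.78253,2.48846) → ×s → (7.13008,4.69075) → (7.13,4.69)
v4: (3,-4.5) → rotate → (2.64756,4.71598) → ×s → (4.99065,8.88962) → (4.99,8.89)
v5: (5,-4) → rotate → (1.29407,6.27099) → ×s → (2.43933,11.82082) → (2.44,11.82)
v6: (5,3) → rotate → (-4.94297,3.09306) → ×s → (-9.31750,5.83042) → (-9.32,5.83)
v7: (3,5) → rotate → (-5.81700,0.40307) → ×s → (-10.96505,0.75978) → (-10.97,0.76)
v8: (-2.5,5) → rotate → (-3.32006,-4.49747) → ×s → (-6.25831,-8.47773) → (-6.26,-8.48)

Cross-section at z=1.5: (1.32,-6.73) (5.07,-1.65) (7.13,4.69) (4.99,8.89) (2.44,11.82) (-9.32,5.83) (-10.97,0.76) (-6.26,-8.48)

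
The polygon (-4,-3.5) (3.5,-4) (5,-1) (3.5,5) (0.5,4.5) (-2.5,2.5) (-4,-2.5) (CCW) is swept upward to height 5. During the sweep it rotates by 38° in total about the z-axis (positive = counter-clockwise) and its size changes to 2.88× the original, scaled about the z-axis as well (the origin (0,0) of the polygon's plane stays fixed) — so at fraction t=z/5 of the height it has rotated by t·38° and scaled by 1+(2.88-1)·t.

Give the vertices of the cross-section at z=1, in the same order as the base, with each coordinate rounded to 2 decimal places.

t = z/height = 1/5 = 0.2
s = 1 + (scale-1)·z/height = 1 + (2.88-1)·1/5 = 1.376000
θ = twist·z/height = 38°·1/5 = 7.6000° = 0.132645 rad
cos θ = 0.991216, sin θ = 0.132256 (intermediates below are computed at full precision and shown rounded to 5 d.p.)
v1: (-4,-3.5) → rotate → (-3.50196,-3.99828) → ×s → (-4.81870,-5.50163) → (-4.82,-5.50)
v2: (3.5,-4) → rotate → (3.99828,-3.50196) → ×s → (5.50163,-4.81870) → (5.50,-4.82)
v3: (5,-1) → rotate → (5.08833,-0.32993) → ×s → (7.00155,-0.45399) → (7.00,-0.45)
v4: (3.5,5) → rotate → (2.80797,5.41898) → ×s → (3.86377,7.45651) → (3.86,7.46)
v5: (0.5,4.5) → rotate → (-0.09955,4.52660) → ×s → (-0.13698,6.22860) → (-0.14,6.23)
v6: (-2.5,2.5) → rotate → (-2.80868,2.14740) → ×s → (-3.86474,2.95482) → (-3.86,2.95)
v7: (-4,-2.5) → rotate → (-3.63422,-3.00706) → ×s → (-5.00069,-4.13772) → (-5.00,-4.14)

Cross-section at z=1: (-4.82,-5.50) (5.50,-4.82) (7.00,-0.45) (3.86,7.46) (-0.14,6.23) (-3.86,2.95) (-5.00,-4.14)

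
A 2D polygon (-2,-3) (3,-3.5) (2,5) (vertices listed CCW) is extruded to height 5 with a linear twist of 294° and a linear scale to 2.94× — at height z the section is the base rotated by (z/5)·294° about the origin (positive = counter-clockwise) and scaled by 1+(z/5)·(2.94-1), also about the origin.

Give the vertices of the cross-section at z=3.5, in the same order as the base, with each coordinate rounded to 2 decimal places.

Cross-section at z=3.5: (1.17,8.42) (-9.96,4.35) (0.89,-12.67)

t = z/height = 3.5/5 = 0.7
s = 1 + (scale-1)·z/height = 1 + (2.94-1)·3.5/5 = 2.358000
θ = twist·z/height = 294°·3.5/5 = 205.8000° = 3.591888 rad
cos θ = -0.900319, sin θ = -0.435231 (intermediates below are computed at full precision and shown rounded to 5 d.p.)
v1: (-2,-3) → rotate → (0.49494,3.57142) → ×s → (1.16708,8.42140) → (1.17,8.42)
v2: (3,-3.5) → rotate → (-4.22427,1.84542) → ×s → (-9.96082,4.35151) → (-9.96,4.35)
v3: (2,5) → rotate → (0.37552,-5.37206) → ×s → (0.88547,-12.66731) → (0.89,-12.67)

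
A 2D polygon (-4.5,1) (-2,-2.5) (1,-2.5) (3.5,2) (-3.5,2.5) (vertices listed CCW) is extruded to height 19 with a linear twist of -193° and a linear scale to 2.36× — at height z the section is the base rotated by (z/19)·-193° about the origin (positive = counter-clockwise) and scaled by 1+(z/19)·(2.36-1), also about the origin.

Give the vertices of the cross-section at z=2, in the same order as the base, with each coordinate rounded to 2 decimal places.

Cross-section at z=2: (-4.43,2.86) (-3.14,-1.89) (0.08,-3.08) (4.55,0.75) (-2.76,4.07)

t = z/height = 2/19 = 0.105263
s = 1 + (scale-1)·z/height = 1 + (2.36-1)·2/19 = 1.143158
θ = twist·z/height = -193°·2/19 = -20.3158° = -0.354577 rad
cos θ = 0.937793, sin θ = -0.347194 (intermediates below are computed at full precision and shown rounded to 5 d.p.)
v1: (-4.5,1) → rotate → (-3.87288,2.50017) → ×s → (-4.42731,2.85809) → (-4.43,2.86)
v2: (-2,-2.5) → rotate → (-2.74357,-1.65010) → ×s → (-3.13634,-1.88632) → (-3.14,-1.89)
v3: (1,-2.5) → rotate → (0.06981,-2.69168) → ×s → (0.07980,-3.07701) → (0.08,-3.08)
v4: (3.5,2) → rotate → (3.97666,0.66041) → ×s → (4.54596,0.75495) → (4.55,0.75)
v5: (-3.5,2.5) → rotate → (-2.41429,3.55966) → ×s → (-2.75992,4.06926) → (-2.76,4.07)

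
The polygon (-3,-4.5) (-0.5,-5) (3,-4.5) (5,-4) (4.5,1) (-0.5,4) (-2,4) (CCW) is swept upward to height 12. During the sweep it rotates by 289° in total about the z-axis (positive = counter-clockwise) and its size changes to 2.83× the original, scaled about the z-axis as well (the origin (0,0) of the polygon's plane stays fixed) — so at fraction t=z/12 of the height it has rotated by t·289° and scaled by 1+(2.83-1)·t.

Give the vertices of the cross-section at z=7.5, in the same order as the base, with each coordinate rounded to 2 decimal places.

t = z/height = 7.5/12 = 0.625
s = 1 + (scale-1)·z/height = 1 + (2.83-1)·7.5/12 = 2.143750
θ = twist·z/height = 289°·7.5/12 = 180.6250° = 3.152501 rad
cos θ = -0.999941, sin θ = -0.010908 (intermediates below are computed at full precision and shown rounded to 5 d.p.)
v1: (-3,-4.5) → rotate → (2.95074,4.53246) → ×s → (6.32564,9.71645) → (6.33,9.72)
v2: (-0.5,-5) → rotate → (0.44543,5.00516) → ×s → (0.95489,10.72980) → (0.95,10.73)
v3: (3,-4.5) → rotate → (-3.04891,4.46701) → ×s → (-6.53610,9.57615) → (-6.54,9.58)
v4: (5,-4) → rotate → (-5.04333,3.94522) → ×s → (-10.81165,8.45757) → (-10.81,8.46)
v5: (4.5,1) → rotate → (-4.48882,-1.04903) → ×s → (-9.62292,-2.24885) → (-9.62,-2.25)
v6: (-0.5,4) → rotate → (0.54360,-3.99431) → ×s → (1.16535,-8.56280) → (1.17,-8.56)
v7: (-2,4) → rotate → (2.04351,-3.97795) → ×s → (4.38078,-8.52772) → (4.38,-8.53)

Cross-section at z=7.5: (6.33,9.72) (0.95,10.73) (-6.54,9.58) (-10.81,8.46) (-9.62,-2.25) (1.17,-8.56) (4.38,-8.53)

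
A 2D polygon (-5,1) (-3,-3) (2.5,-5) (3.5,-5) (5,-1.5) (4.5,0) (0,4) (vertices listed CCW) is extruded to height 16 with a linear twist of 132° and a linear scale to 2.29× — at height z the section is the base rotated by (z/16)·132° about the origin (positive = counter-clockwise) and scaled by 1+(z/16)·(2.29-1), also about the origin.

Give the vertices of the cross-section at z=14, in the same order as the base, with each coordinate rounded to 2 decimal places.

t = z/height = 14/16 = 0.875
s = 1 + (scale-1)·z/height = 1 + (2.29-1)·14/16 = 2.128750
θ = twist·z/height = 132°·14/16 = 115.5000° = 2.015855 rad
cos θ = -0.430511, sin θ = 0.902585 (intermediates below are computed at full precision and shown rounded to 5 d.p.)
v1: (-5,1) → rotate → (1.24997,-4.94344) → ×s → (2.66087,-10.52334) → (2.66,-10.52)
v2: (-3,-3) → rotate → (3.99929,-1.41622) → ×s → (8.51349,-3.01478) → (8.51,-3.01)
v3: (2.5,-5) → rotate → (3.43665,4.40902) → ×s → (7.31577,9.38570) → (7.32,9.39)
v4: (3.5,-5) → rotate → (3.00614,5.31160) → ×s → (6.39932,11.30708) → (6.40,11.31)
v5: (5,-1.5) → rotate → (-0.79868,5.15869) → ×s → (-1.70018,10.98157) → (-1.70,10.98)
v6: (4.5,0) → rotate → (-1.93730,4.06163) → ×s → (-4.12403,8.64620) → (-4.12,8.65)
v7: (0,4) → rotate → (-3.61034,-1.72204) → ×s → (-7.68551,-3.66580) → (-7.69,-3.67)

Cross-section at z=14: (2.66,-10.52) (8.51,-3.01) (7.32,9.39) (6.40,11.31) (-1.70,10.98) (-4.12,8.65) (-7.69,-3.67)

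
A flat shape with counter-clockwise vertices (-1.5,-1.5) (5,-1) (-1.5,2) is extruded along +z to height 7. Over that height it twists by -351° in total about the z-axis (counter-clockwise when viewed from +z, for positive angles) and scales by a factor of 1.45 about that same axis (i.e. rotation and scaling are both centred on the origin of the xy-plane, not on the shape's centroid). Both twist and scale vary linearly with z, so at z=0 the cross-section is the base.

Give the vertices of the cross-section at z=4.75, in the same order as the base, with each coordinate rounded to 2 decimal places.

Cross-section at z=4.75: (2.70,-0.63) (-2.33,6.23) (-1.19,-3.04)

t = z/height = 4.75/7 = 0.678571
s = 1 + (scale-1)·z/height = 1 + (1.45-1)·4.75/7 = 1.305357
θ = twist·z/height = -351°·4.75/7 = -238.1786° = -4.157000 rad
cos θ = -0.527274, sin θ = 0.849696 (intermediates below are computed at full precision and shown rounded to 5 d.p.)
v1: (-1.5,-1.5) → rotate → (2.06545,-0.48363) → ×s → (2.69615,-0.63131) → (2.70,-0.63)
v2: (5,-1) → rotate → (-1.78667,4.77575) → ×s → (-2.33225,6.23406) → (-2.33,6.23)
v3: (-1.5,2) → rotate → (-0.90848,-2.32909) → ×s → (-1.18589,-3.04030) → (-1.19,-3.04)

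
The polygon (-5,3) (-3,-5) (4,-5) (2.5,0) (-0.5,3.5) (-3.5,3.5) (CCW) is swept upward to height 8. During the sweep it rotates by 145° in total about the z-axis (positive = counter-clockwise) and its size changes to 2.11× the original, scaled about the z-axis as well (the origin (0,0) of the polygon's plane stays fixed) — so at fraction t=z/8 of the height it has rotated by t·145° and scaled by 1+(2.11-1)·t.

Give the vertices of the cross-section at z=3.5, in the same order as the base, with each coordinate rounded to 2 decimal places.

Cross-section at z=3.5: (-7.31,-4.65) (4.65,-7.31) (9.30,1.99) (1.66,3.32) (-4.98,1.66) (-6.98,-2.33)

t = z/height = 3.5/8 = 0.4375
s = 1 + (scale-1)·z/height = 1 + (2.11-1)·3.5/8 = 1.485625
θ = twist·z/height = 145°·3.5/8 = 63.4375° = 1.107193 rad
cos θ = 0.447174, sin θ = 0.894447 (intermediates below are computed at full precision and shown rounded to 5 d.p.)
v1: (-5,3) → rotate → (-4.91921,-3.13071) → ×s → (-7.30810,-4.65107) → (-7.31,-4.65)
v2: (-3,-5) → rotate → (3.13071,-4.91921) → ×s → (4.65107,-7.30810) → (4.65,-7.31)
v3: (4,-5) → rotate → (6.26093,1.34192) → ×s → (9.30140,1.99359) → (9.30,1.99)
v4: (2.5,0) → rotate → (1.11793,2.23612) → ×s → (1.66083,3.32203) → (1.66,3.32)
v5: (-0.5,3.5) → rotate → (-3.35415,1.11788) → ×s → (-4.98301,1.66076) → (-4.98,1.66)
v6: (-3.5,3.5) → rotate → (-4.69567,-1.56546) → ×s → (-6.97601,-2.32568) → (-6.98,-2.33)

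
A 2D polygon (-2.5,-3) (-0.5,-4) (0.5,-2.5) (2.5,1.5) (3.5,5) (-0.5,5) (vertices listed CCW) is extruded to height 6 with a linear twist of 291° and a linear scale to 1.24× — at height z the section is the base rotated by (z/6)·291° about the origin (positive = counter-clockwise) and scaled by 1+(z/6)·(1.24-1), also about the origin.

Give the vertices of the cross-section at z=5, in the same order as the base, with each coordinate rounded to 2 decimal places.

Cross-section at z=5: (-1.81,4.32) (-3.98,2.75) (-2.94,0.85) (0.21,-3.49) (3.38,-6.50) (5.60,-2.24)

t = z/height = 5/6 = 0.833333
s = 1 + (scale-1)·z/height = 1 + (1.24-1)·5/6 = 1.200000
θ = twist·z/height = 291°·5/6 = 242.5000° = 4.232423 rad
cos θ = -0.461749, sin θ = -0.887011 (intermediates below are computed at full precision and shown rounded to 5 d.p.)
v1: (-2.5,-3) → rotate → (-1.50666,3.60277) → ×s → (-1.80799,4.32333) → (-1.81,4.32)
v2: (-0.5,-4) → rotate → (-3.31717,2.29050) → ×s → (-3.98060,2.74860) → (-3.98,2.75)
v3: (0.5,-2.5) → rotate → (-2.44840,0.71087) → ×s → (-2.93808,0.85304) → (-2.94,0.85)
v4: (2.5,1.5) → rotate → (0.17614,-2.91015) → ×s → (0.21137,-3.49218) → (0.21,-3.49)
v5: (3.5,5) → rotate → (2.81893,-5.41328) → ×s → (3.38272,-6.49594) → (3.38,-6.50)
v6: (-0.5,5) → rotate → (4.66593,-1.86524) → ×s → (5.59911,-2.23829) → (5.60,-2.24)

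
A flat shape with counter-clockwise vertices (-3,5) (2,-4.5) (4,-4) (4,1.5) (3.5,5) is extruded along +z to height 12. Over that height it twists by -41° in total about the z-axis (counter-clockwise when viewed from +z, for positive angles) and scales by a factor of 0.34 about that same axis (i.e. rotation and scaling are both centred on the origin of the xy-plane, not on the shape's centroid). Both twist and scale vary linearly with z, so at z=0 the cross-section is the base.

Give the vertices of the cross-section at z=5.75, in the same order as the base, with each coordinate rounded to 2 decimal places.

Cross-section at z=5.75: (-0.78,3.91) (0.25,-3.36) (1.66,-3.50) (2.92,0.05) (3.40,2.42)

t = z/height = 5.75/12 = 0.479167
s = 1 + (scale-1)·z/height = 1 + (0.34-1)·5.75/12 = 0.683750
θ = twist·z/height = -41°·5.75/12 = -19.6458° = -0.342884 rad
cos θ = 0.941789, sin θ = -0.336205 (intermediates below are computed at full precision and shown rounded to 5 d.p.)
v1: (-3,5) → rotate → (-1.14434,5.71756) → ×s → (-0.78244,3.90938) → (-0.78,3.91)
v2: (2,-4.5) → rotate → (0.37065,-4.91046) → ×s → (0.25344,-3.35753) → (0.25,-3.36)
v3: (4,-4) → rotate → (2.42234,-5.11198) → ×s → (1.65627,-3.49531) → (1.66,-3.50)
v4: (4,1.5) → rotate → (4.27146,0.06786) → ×s → (2.92061,0.04640) → (2.92,0.05)
v5: (3.5,5) → rotate → (4.97729,3.53223) → ×s → (3.40322,2.41516) → (3.40,2.42)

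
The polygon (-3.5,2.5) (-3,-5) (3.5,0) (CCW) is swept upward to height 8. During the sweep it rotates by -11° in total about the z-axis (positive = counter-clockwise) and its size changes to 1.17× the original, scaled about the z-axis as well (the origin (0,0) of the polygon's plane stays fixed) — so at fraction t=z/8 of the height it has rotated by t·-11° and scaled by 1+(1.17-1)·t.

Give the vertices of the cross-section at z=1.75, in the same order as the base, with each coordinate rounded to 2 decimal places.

t = z/height = 1.75/8 = 0.21875
s = 1 + (scale-1)·z/height = 1 + (1.17-1)·1.75/8 = 1.037188
θ = twist·z/height = -11°·1.75/8 = -2.4063° = -0.041997 rad
cos θ = 0.999118, sin θ = -0.041985 (intermediates below are computed at full precision and shown rounded to 5 d.p.)
v1: (-3.5,2.5) → rotate → (-3.39195,2.64474) → ×s → (-3.51809,2.74309) → (-3.52,2.74)
v2: (-3,-5) → rotate → (-3.20728,-4.86964) → ×s → (-3.32655,-5.05073) → (-3.33,-5.05)
v3: (3.5,0) → rotate → (3.49691,-0.14695) → ×s → (3.62696,-0.15241) → (3.63,-0.15)

Cross-section at z=1.75: (-3.52,2.74) (-3.33,-5.05) (3.63,-0.15)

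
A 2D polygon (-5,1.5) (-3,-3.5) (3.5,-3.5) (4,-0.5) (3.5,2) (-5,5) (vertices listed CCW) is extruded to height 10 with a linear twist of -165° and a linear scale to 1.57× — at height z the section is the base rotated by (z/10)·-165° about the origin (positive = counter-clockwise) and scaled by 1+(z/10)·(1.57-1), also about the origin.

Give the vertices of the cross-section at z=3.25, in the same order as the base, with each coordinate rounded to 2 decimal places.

t = z/height = 3.25/10 = 0.325
s = 1 + (scale-1)·z/height = 1 + (1.57-1)·3.25/10 = 1.185250
θ = twist·z/height = -165°·3.25/10 = -53.6250° = -0.935933 rad
cos θ = 0.593068, sin θ = -0.805153 (intermediates below are computed at full precision and shown rounded to 5 d.p.)
v1: (-5,1.5) → rotate → (-1.75761,4.91536) → ×s → (-2.08321,5.82594) → (-2.08,5.83)
v2: (-3,-3.5) → rotate → (-4.59724,0.33972) → ×s → (-5.44888,0.40265) → (-5.45,0.40)
v3: (3.5,-3.5) → rotate → (-0.74230,-4.89377) → ×s → (-0.87981,-5.80034) → (-0.88,-5.80)
v4: (4,-0.5) → rotate → (1.96969,-3.51714) → ×s → (2.33458,-4.16870) → (2.33,-4.17)
v5: (3.5,2) → rotate → (3.68604,-1.63190) → ×s → (4.36888,-1.93421) → (4.37,-1.93)
v6: (-5,5) → rotate → (1.06043,6.99110) → ×s → (1.25687,8.28620) → (1.26,8.29)

Cross-section at z=3.25: (-2.08,5.83) (-5.45,0.40) (-0.88,-5.80) (2.33,-4.17) (4.37,-1.93) (1.26,8.29)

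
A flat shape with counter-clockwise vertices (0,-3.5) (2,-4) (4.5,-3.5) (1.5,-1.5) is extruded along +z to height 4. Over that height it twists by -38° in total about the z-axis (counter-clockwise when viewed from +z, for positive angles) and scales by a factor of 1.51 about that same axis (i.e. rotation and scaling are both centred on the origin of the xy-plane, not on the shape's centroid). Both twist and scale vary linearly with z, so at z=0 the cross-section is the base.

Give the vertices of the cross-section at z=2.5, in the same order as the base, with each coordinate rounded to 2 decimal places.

Cross-section at z=2.5: (-1.86,-4.22) (0.29,-5.89) (3.57,-6.61) (1.01,-2.61)

t = z/height = 2.5/4 = 0.625
s = 1 + (scale-1)·z/height = 1 + (1.51-1)·2.5/4 = 1.318750
θ = twist·z/height = -38°·2.5/4 = -23.7500° = -0.414516 rad
cos θ = 0.915311, sin θ = -0.402747 (intermediates below are computed at full precision and shown rounded to 5 d.p.)
v1: (0,-3.5) → rotate → (-1.40961,-3.20359) → ×s → (-1.85893,-4.22473) → (-1.86,-4.22)
v2: (2,-4) → rotate → (0.21964,-4.46674) → ×s → (0.28965,-5.89051) → (0.29,-5.89)
v3: (4.5,-3.5) → rotate → (2.70929,-5.01595) → ×s → (3.57287,-6.61478) → (3.57,-6.61)
v4: (1.5,-1.5) → rotate → (0.76885,-1.97709) → ×s → (1.01392,-2.60728) → (1.01,-2.61)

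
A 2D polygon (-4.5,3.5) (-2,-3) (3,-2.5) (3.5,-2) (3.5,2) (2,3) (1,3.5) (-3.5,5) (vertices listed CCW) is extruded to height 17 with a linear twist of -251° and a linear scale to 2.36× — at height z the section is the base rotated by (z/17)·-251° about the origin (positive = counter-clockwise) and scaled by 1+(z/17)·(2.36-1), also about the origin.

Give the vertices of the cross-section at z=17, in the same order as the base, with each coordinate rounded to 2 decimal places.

t = z/height = 17/17 = 1
s = 1 + (scale-1)·z/height = 1 + (2.36-1)·17/17 = 2.360000
θ = twist·z/height = -251°·17/17 = -251.0000° = -4.380776 rad
cos θ = -0.325568, sin θ = 0.945519 (intermediates below are computed at full precision and shown rounded to 5 d.p.)
v1: (-4.5,3.5) → rotate → (-1.84426,-5.39432) → ×s → (-4.35245,-12.73060) → (-4.35,-12.73)
v2: (-2,-3) → rotate → (3.48769,-0.91433) → ×s → (8.23095,-2.15783) → (8.23,-2.16)
v3: (3,-2.5) → rotate → (1.38709,3.65048) → ×s → (3.27354,8.61512) → (3.27,8.62)
v4: (3.5,-2) → rotate → (0.75155,3.96045) → ×s → (1.77365,9.34667) → (1.77,9.35)
v5: (3.5,2) → rotate → (-3.03053,2.65818) → ×s → (-7.15204,6.27330) → (-7.15,6.27)
v6: (2,3) → rotate → (-3.48769,0.91433) → ×s → (-8.23095,2.15783) → (-8.23,2.16)
v7: (1,3.5) → rotate → (-3.63488,-0.19397) → ×s → (-8.57832,-0.45777) → (-8.58,-0.46)
v8: (-3.5,5) → rotate → (-3.58810,-4.93716) → ×s → (-8.46793,-11.65169) → (-8.47,-11.65)

Cross-section at z=17: (-4.35,-12.73) (8.23,-2.16) (3.27,8.62) (1.77,9.35) (-7.15,6.27) (-8.23,2.16) (-8.58,-0.46) (-8.47,-11.65)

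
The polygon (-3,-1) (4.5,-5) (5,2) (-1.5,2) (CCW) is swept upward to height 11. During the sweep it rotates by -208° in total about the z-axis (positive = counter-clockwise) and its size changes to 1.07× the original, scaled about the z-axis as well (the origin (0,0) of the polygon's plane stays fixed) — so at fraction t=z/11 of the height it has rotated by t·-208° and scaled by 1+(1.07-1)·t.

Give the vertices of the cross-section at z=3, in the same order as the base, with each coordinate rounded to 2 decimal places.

t = z/height = 3/11 = 0.272727
s = 1 + (scale-1)·z/height = 1 + (1.07-1)·3/11 = 1.019091
θ = twist·z/height = -208°·3/11 = -56.7273° = -0.990078 rad
cos θ = 0.548625, sin θ = -0.836069 (intermediates below are computed at full precision and shown rounded to 5 d.p.)
v1: (-3,-1) → rotate → (-2.48194,1.95958) → ×s → (-2.52933,1.99699) → (-2.53,2.00)
v2: (4.5,-5) → rotate → (-1.71153,-6.50543) → ×s → (-1.74421,-6.62963) → (-1.74,-6.63)
v3: (5,2) → rotate → (4.41526,-3.08309) → ×s → (4.49955,-3.14195) → (4.50,-3.14)
v4: (-1.5,2) → rotate → (0.84920,2.35135) → ×s → (0.86541,2.39624) → (0.87,2.40)

Cross-section at z=3: (-2.53,2.00) (-1.74,-6.63) (4.50,-3.14) (0.87,2.40)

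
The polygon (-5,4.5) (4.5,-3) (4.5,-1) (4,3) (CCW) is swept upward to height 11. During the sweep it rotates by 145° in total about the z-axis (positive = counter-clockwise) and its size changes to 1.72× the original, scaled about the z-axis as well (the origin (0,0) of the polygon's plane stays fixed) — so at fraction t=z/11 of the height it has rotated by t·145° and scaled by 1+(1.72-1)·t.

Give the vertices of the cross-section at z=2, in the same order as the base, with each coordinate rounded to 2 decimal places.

t = z/height = 2/11 = 0.181818
s = 1 + (scale-1)·z/height = 1 + (1.72-1)·2/11 = 1.130909
θ = twist·z/height = 145°·2/11 = 26.3636° = 0.460132 rad
cos θ = 0.895994, sin θ = 0.444067 (intermediates below are computed at full precision and shown rounded to 5 d.p.)
v1: (-5,4.5) → rotate → (-6.47827,1.81164) → ×s → (-7.32633,2.04880) → (-7.33,2.05)
v2: (4.5,-3) → rotate → (5.36417,-0.68968) → ×s → (6.06639,-0.77997) → (6.07,-0.78)
v3: (4.5,-1) → rotate → (4.47604,1.10231) → ×s → (5.06199,1.24661) → (5.06,1.25)
v4: (4,3) → rotate → (2.25178,4.46425) → ×s → (2.54655,5.04866) → (2.55,5.05)

Cross-section at z=2: (-7.33,2.05) (6.07,-0.78) (5.06,1.25) (2.55,5.05)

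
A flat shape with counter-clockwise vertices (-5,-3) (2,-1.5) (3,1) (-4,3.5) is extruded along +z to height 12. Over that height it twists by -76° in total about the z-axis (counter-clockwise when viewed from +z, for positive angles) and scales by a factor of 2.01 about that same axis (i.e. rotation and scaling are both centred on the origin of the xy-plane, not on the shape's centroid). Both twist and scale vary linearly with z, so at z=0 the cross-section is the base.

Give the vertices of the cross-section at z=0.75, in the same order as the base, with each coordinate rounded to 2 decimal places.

t = z/height = 0.75/12 = 0.0625
s = 1 + (scale-1)·z/height = 1 + (2.01-1)·0.75/12 = 1.063125
θ = twist·z/height = -76°·0.75/12 = -4.7500° = -0.082903 rad
cos θ = 0.996566, sin θ = -0.082808 (intermediates below are computed at full precision and shown rounded to 5 d.p.)
v1: (-5,-3) → rotate → (-5.23125,-2.57566) → ×s → (-5.56147,-2.73824) → (-5.56,-2.74)
v2: (2,-1.5) → rotate → (1.86892,-1.66046) → ×s → (1.98689,-1.76528) → (1.99,-1.77)
v3: (3,1) → rotate → (3.07250,0.74814) → ×s → (3.26646,0.79537) → (3.27,0.80)
v4: (-4,3.5) → rotate → (-3.69643,3.81921) → ×s → (-3.92977,4.06030) → (-3.93,4.06)

Cross-section at z=0.75: (-5.56,-2.74) (1.99,-1.77) (3.27,0.80) (-3.93,4.06)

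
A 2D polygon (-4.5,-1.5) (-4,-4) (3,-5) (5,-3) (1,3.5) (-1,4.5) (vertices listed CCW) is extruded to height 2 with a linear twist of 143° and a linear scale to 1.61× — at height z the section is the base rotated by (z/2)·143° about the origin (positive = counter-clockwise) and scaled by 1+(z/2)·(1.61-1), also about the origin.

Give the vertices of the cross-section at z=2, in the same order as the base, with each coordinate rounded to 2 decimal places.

Cross-section at z=2: (7.24,-2.43) (9.02,1.27) (0.99,9.34) (-3.52,8.70) (-4.68,-3.53) (-3.07,-6.76)

t = z/height = 2/2 = 1
s = 1 + (scale-1)·z/height = 1 + (1.61-1)·2/2 = 1.610000
θ = twist·z/height = 143°·2/2 = 143.0000° = 2.495821 rad
cos θ = -0.798636, sin θ = 0.601815 (intermediates below are computed at full precision and shown rounded to 5 d.p.)
v1: (-4.5,-1.5) → rotate → (4.49658,-1.51021) → ×s → (7.23950,-2.43145) → (7.24,-2.43)
v2: (-4,-4) → rotate → (5.60180,0.78728) → ×s → (9.01890,1.26752) → (9.02,1.27)
v3: (3,-5) → rotate → (0.61317,5.79862) → ×s → (0.98720,9.33578) → (0.99,9.34)
v4: (5,-3) → rotate → (-2.18773,5.40498) → ×s → (-3.52225,8.70202) → (-3.52,8.70)
v5: (1,3.5) → rotate → (-2.90499,-2.19341) → ×s → (-4.67703,-3.53139) → (-4.68,-3.53)
v6: (-1,4.5) → rotate → (-1.90953,-4.19567) → ×s → (-3.07435,-6.75504) → (-3.07,-6.76)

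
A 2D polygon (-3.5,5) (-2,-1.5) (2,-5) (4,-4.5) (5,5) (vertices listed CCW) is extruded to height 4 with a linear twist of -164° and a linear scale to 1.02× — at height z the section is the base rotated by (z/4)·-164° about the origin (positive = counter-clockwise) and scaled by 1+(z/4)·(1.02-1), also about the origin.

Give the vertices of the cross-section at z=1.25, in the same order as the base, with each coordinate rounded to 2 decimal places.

Cross-section at z=1.25: (1.72,5.90) (-2.44,0.62) (-2.66,-4.72) (-1.01,-5.97) (7.07,-0.77)

t = z/height = 1.25/4 = 0.3125
s = 1 + (scale-1)·z/height = 1 + (1.02-1)·1.25/4 = 1.006250
θ = twist·z/height = -164°·1.25/4 = -51.2500° = -0.894481 rad
cos θ = 0.625923, sin θ = -0.779884 (intermediates below are computed at full precision and shown rounded to 5 d.p.)
v1: (-3.5,5) → rotate → (1.70869,5.85921) → ×s → (1.71937,5.89583) → (1.72,5.90)
v2: (-2,-1.5) → rotate → (-2.42167,0.62088) → ×s → (-2.43681,0.62476) → (-2.44,0.62)
v3: (2,-5) → rotate → (-2.64758,-4.68939) → ×s → (-2.66412,-4.71869) → (-2.66,-4.72)
v4: (4,-4.5) → rotate → (-1.00579,-5.93619) → ×s → (-1.01207,-5.97329) → (-1.01,-5.97)
v5: (5,5) → rotate → (7.02904,-0.76981) → ×s → (7.07297,-0.77462) → (7.07,-0.77)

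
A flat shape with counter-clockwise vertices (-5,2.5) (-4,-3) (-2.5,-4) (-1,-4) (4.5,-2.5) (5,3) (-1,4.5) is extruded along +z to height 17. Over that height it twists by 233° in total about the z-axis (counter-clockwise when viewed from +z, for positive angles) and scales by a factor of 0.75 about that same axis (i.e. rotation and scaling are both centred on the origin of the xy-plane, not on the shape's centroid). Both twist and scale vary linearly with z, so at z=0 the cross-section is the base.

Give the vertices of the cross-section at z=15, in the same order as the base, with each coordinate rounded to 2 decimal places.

Cross-section at z=15: (4.36,-0.07) (1.80,3.46) (0.41,3.65) (-0.64,3.15) (-4.00,0.24) (-2.50,-3.79) (2.22,-2.83)

t = z/height = 15/17 = 0.882353
s = 1 + (scale-1)·z/height = 1 + (0.75-1)·15/17 = 0.779412
θ = twist·z/height = 233°·15/17 = 205.5882° = 3.588192 rad
cos θ = -0.901921, sin θ = -0.431901 (intermediates below are computed at full precision and shown rounded to 5 d.p.)
v1: (-5,2.5) → rotate → (5.58936,-0.09530) → ×s → (4.35641,-0.07428) → (4.36,-0.07)
v2: (-4,-3) → rotate → (2.31198,4.43337) → ×s → (1.80199,3.45542) → (1.80,3.46)
v3: (-2.5,-4) → rotate → (0.52720,4.68744) → ×s → (0.41091,3.65344) → (0.41,3.65)
v4: (-1,-4) → rotate → (-0.82568,4.03959) → ×s → (-0.64355,3.14850) → (-0.64,3.15)
v5: (4.5,-2.5) → rotate → (-5.13840,0.31125) → ×s → (-4.00493,0.24259) → (-4.00,0.24)
v6: (5,3) → rotate → (-3.21390,-4.86527) → ×s → (-2.50495,-3.79205) → (-2.50,-3.79)
v7: (-1,4.5) → rotate → (2.84547,-3.62674) → ×s → (2.21780,-2.82673) → (2.22,-2.83)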